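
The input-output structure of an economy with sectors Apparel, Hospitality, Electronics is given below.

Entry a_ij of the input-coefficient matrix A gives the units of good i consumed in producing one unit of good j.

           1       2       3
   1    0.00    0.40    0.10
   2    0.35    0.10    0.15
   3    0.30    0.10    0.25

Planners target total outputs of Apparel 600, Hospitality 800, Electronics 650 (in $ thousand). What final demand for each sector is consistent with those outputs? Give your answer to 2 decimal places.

I − A =
  [   1.00    -0.40    -0.10]
  [  -0.35     0.90    -0.15]
  [  -0.30    -0.10     0.75]
d = (I − A) x:
  d_1 = (+1.00)·600 + (-0.40)·800 + (-0.10)·650 = 215.00
  d_2 = (-0.35)·600 + (+0.90)·800 + (-0.15)·650 = 412.50
  d_3 = (-0.30)·600 + (-0.10)·800 + (+0.75)·650 = 227.50

d_1 = 215.00, d_2 = 412.50, d_3 = 227.50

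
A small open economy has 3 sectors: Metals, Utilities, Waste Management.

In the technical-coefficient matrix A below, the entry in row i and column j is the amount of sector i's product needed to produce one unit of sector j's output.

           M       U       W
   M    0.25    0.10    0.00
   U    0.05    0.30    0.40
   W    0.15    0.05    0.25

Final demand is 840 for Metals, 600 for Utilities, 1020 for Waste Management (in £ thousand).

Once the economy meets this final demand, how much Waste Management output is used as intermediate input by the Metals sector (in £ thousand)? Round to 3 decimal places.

z_WM = 207.317

I − A =
  [   0.75    -0.10     0.00]
  [  -0.05     0.70    -0.40]
  [  -0.15    -0.05     0.75]
Cofactors of I−A, C_ij = (−1)^(i+j)·(minor ij) (rows/columns in the sector order above):
  C_11 = (0.70)(0.75) − (-0.40)(-0.05) = 0.5050
  C_12 = −[(-0.05)(0.75) − (-0.40)(-0.15)] = 0.0975
  C_13 = (-0.05)(-0.05) − (0.70)(-0.15) = 0.1075
  C_21 = −[(-0.10)(0.75) − (0.00)(-0.05)] = 0.0750
  C_22 = (0.75)(0.75) − (0.00)(-0.15) = 0.5625
  C_23 = −[(0.75)(-0.05) − (-0.10)(-0.15)] = 0.0525
  C_31 = (-0.10)(-0.40) − (0.00)(0.70) = 0.0400
  C_32 = −[(0.75)(-0.40) − (0.00)(-0.05)] = 0.3000
  C_33 = (0.75)(0.70) − (-0.10)(-0.05) = 0.5200
det(I−A) = Σ_j (I−A)_1j·C_1j = (0.75)(0.5050) + (-0.10)(0.0975) + (0.00)(0.1075) = 0.3690
adj(I−A) = Cᵀ =
  [ 0.5050   0.0750   0.0400]
  [ 0.0975   0.5625   0.3000]
  [ 0.1075   0.0525   0.5200]
(I − A)⁻¹ = adj(I−A) / det(I−A) ≈
  [   1.3686     0.2033     0.1084]
  [   0.2642     1.5244     0.8130]
  [   0.2913     0.1423     1.4092]
First solve x = (I − A)⁻¹ d = adj(I−A)·d / det(I−A); in particular x_M = (0.5050·840 + 0.0750·600 + 0.0400·1020) / 0.3690 = 510.00 / 0.3690 ≈ 1382.11382.
Intermediate flow from W to M: z_WM = a_WM · x_M = 0.15 × 510.00 / 0.3690 = 76.50 / 0.3690 ≈ 207.317.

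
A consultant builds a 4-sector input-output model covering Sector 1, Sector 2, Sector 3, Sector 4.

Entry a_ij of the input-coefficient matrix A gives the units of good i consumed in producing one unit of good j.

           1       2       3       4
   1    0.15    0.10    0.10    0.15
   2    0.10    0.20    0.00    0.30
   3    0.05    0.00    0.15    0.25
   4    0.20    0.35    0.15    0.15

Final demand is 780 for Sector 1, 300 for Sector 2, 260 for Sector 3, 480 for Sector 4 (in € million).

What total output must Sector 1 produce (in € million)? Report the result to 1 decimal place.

I − A =
  [   0.85    -0.10    -0.10    -0.15]
  [  -0.10     0.80     0.00    -0.30]
  [  -0.05     0.00     0.85    -0.25]
  [  -0.20    -0.35    -0.15     0.85]
Compute the cofactors C_ij = (−1)^(i+j)·(3×3 minor ij) of I−A; the adjugate is their transpose:
adj(I−A) = Cᵀ =
  [ 0.458750   0.121875   0.080000   0.147500]
  [ 0.121750   0.546375   0.055000   0.230500]
  [ 0.077500   0.086250   0.445000   0.175000]
  [ 0.171750   0.268875   0.120000   0.565500]
det(I−A) = Σ_j (I−A)_1j·C_1j = (0.85)(0.458750) + (-0.10)(0.121750) + (-0.10)(0.077500) + (-0.15)(0.171750) = 0.34425
(I − A)⁻¹ = adj(I−A) / det(I−A) ≈
  [   1.3326     0.3540     0.2324     0.4285]
  [   0.3537     1.5871     0.1598     0.6696]
  [   0.2251     0.2505     1.2927     0.5084]
  [   0.4989     0.7810     0.3486     1.6427]
x = (I − A)⁻¹ d = adj(I−A)·d / det(I−A), with det(I−A) = 0.34425:
  x_1 = (0.458750·780 + 0.121875·300 + 0.080000·260 + 0.147500·480) / 0.34425 = 485.9875 / 0.34425 ≈ 1411.7
  x_2 = (0.121750·780 + 0.546375·300 + 0.055000·260 + 0.230500·480) / 0.34425 = 383.8175 / 0.34425 ≈ 1114.9
  x_3 = (0.077500·780 + 0.086250·300 + 0.445000·260 + 0.175000·480) / 0.34425 = 286.025 / 0.34425 ≈ 830.9
  x_4 = (0.171750·780 + 0.268875·300 + 0.120000·260 + 0.565500·480) / 0.34425 = 517.2675 / 0.34425 ≈ 1502.6

x_1 = 1411.7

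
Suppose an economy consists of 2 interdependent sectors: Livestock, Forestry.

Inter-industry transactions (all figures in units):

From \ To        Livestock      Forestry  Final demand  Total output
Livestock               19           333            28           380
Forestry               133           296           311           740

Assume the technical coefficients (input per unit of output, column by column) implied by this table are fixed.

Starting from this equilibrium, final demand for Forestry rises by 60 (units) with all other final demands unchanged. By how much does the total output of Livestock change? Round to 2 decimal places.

Technical coefficients a_ij = z_ij / X_j:
  a_11 = 19/380 = 0.05, a_21 = 133/380 = 0.35
  a_12 = 333/740 = 0.45, a_22 = 296/740 = 0.40
I − A =
  [   0.95    -0.45]
  [  -0.35     0.60]
det(I−A) = (0.95)(0.60) − (-0.45)(-0.35) = 0.4125
adj(I−A) = [[0.60, 0.45], [0.35, 0.95]]
(I − A)⁻¹ = adj(I−A) / det(I−A) ≈
  [   1.4545     1.0909]
  [   0.8485     2.3030]
Δx = (I − A)⁻¹ Δd with Δd having +60 in the Forestry component and 0 elsewhere.
So Δx_1 = L_12 · (+60), where L_12 = adj(I−A)_12 / det(I−A) = 0.45 / 0.4125.
Δx_1 = 0.45 × (+60) / 0.4125 = 27.00 / 0.4125 ≈ 65.45.

Δx_1 = 65.45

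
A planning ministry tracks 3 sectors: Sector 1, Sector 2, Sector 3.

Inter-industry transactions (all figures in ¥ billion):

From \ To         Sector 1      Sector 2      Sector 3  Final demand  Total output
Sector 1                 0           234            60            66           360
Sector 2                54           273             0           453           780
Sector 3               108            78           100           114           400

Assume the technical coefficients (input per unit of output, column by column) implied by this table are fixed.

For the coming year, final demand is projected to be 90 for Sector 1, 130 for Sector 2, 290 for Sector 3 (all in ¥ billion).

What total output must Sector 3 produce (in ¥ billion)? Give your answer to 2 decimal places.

x_3 = 518.77

Technical coefficients a_ij = z_ij / X_j:
  a_11 = 0/360 = 0.00, a_21 = 54/360 = 0.15, a_31 = 108/360 = 0.30
  a_12 = 234/780 = 0.30, a_22 = 273/780 = 0.35, a_32 = 78/780 = 0.10
  a_13 = 60/400 = 0.15, a_23 = 0/400 = 0.00, a_33 = 100/400 = 0.25
I − A =
  [   1.00    -0.30    -0.15]
  [  -0.15     0.65     0.00]
  [  -0.30    -0.10     0.75]
Cofactors of I−A, C_ij = (−1)^(i+j)·(minor ij) (rows/columns in the sector order above):
  C_11 = (0.65)(0.75) − (0.00)(-0.10) = 0.4875
  C_12 = −[(-0.15)(0.75) − (0.00)(-0.30)] = 0.1125
  C_13 = (-0.15)(-0.10) − (0.65)(-0.30) = 0.2100
  C_21 = −[(-0.30)(0.75) − (-0.15)(-0.10)] = 0.2400
  C_22 = (1.00)(0.75) − (-0.15)(-0.30) = 0.7050
  C_23 = −[(1.00)(-0.10) − (-0.30)(-0.30)] = 0.1900
  C_31 = (-0.30)(0.00) − (-0.15)(0.65) = 0.0975
  C_32 = −[(1.00)(0.00) − (-0.15)(-0.15)] = 0.0225
  C_33 = (1.00)(0.65) − (-0.30)(-0.15) = 0.6050
det(I−A) = Σ_j (I−A)_1j·C_1j = (1.00)(0.4875) + (-0.30)(0.1125) + (-0.15)(0.2100) = 0.42225
adj(I−A) = Cᵀ =
  [ 0.4875   0.2400   0.0975]
  [ 0.1125   0.7050   0.0225]
  [ 0.2100   0.1900   0.6050]
(I − A)⁻¹ = adj(I−A) / det(I−A) ≈
  [   1.1545     0.5684     0.2309]
  [   0.2664     1.6696     0.0533]
  [   0.4973     0.4500     1.4328]
x = (I − A)⁻¹ d = adj(I−A)·d / det(I−A), with det(I−A) = 0.42225:
  x_1 = (0.4875·90 + 0.2400·130 + 0.0975·290) / 0.42225 = 103.35 / 0.42225 ≈ 244.76
  x_2 = (0.1125·90 + 0.7050·130 + 0.0225·290) / 0.42225 = 108.30 / 0.42225 ≈ 256.48
  x_3 = (0.2100·90 + 0.1900·130 + 0.6050·290) / 0.42225 = 219.05 / 0.42225 ≈ 518.77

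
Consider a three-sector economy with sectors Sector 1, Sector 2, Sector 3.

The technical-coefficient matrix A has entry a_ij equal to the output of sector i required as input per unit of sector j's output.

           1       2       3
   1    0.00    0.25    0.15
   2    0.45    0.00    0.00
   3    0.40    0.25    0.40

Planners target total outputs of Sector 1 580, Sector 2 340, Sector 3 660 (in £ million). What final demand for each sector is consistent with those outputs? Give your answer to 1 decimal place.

I − A =
  [   1.00    -0.25    -0.15]
  [  -0.45     1.00     0.00]
  [  -0.40    -0.25     0.60]
d = (I − A) x:
  d_1 = (+1.00)·580 + (-0.25)·340 + (-0.15)·660 = 396.0
  d_2 = (-0.45)·580 + (+1.00)·340 + (+0.00)·660 = 79.0
  d_3 = (-0.40)·580 + (-0.25)·340 + (+0.60)·660 = 79.0

d_1 = 396.0, d_2 = 79.0, d_3 = 79.0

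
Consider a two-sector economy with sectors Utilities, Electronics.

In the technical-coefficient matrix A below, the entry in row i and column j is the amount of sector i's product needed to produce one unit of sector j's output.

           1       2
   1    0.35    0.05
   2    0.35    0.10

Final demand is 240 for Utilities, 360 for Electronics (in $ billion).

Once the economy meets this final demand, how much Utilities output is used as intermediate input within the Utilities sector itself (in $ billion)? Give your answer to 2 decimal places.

I − A =
  [   0.65    -0.05]
  [  -0.35     0.90]
det(I−A) = (0.65)(0.90) − (-0.05)(-0.35) = 0.5675
adj(I−A) = [[0.90, 0.05], [0.35, 0.65]]
(I − A)⁻¹ = adj(I−A) / det(I−A) ≈
  [   1.5859     0.0881]
  [   0.6167     1.1454]
First solve x = (I − A)⁻¹ d = adj(I−A)·d / det(I−A); in particular x_1 = (0.90·240 + 0.05·360) / 0.5675 = 234.00 / 0.5675 ≈ 412.3348.
Intermediate flow from 1 to 1: z_11 = a_11 · x_1 = 0.35 × 234.00 / 0.5675 = 81.90 / 0.5675 ≈ 144.32.

z_11 = 144.32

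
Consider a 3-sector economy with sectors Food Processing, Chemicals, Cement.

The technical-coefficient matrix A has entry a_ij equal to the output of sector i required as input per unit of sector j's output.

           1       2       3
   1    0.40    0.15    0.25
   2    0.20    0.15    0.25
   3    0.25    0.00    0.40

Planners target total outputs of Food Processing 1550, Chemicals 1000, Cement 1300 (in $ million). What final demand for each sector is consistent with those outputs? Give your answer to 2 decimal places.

d_1 = 455.00, d_2 = 215.00, d_3 = 392.50

I − A =
  [   0.60    -0.15    -0.25]
  [  -0.20     0.85    -0.25]
  [  -0.25     0.00     0.60]
d = (I − A) x:
  d_1 = (+0.60)·1550 + (-0.15)·1000 + (-0.25)·1300 = 455.00
  d_2 = (-0.20)·1550 + (+0.85)·1000 + (-0.25)·1300 = 215.00
  d_3 = (-0.25)·1550 + (+0.00)·1000 + (+0.60)·1300 = 392.50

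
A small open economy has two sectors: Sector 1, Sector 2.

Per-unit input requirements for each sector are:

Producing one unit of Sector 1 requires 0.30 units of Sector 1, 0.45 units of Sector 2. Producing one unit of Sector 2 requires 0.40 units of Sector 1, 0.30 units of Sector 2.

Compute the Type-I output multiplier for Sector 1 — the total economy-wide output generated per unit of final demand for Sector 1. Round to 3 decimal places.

I − A =
  [   0.70    -0.40]
  [  -0.45     0.70]
det(I−A) = (0.70)(0.70) − (-0.40)(-0.45) = 0.3100
adj(I−A) = [[0.70, 0.40], [0.45, 0.70]]
(I − A)⁻¹ = adj(I−A) / det(I−A) ≈
  [   2.2581     1.2903]
  [   1.4516     2.2581]
The output multiplier for sector j is the column-j sum of the Leontief inverse (I − A)⁻¹ = adj(I−A) / det(I−A).
Column 1 of adj(I−A): (0.70, 0.45); det(I−A) = 0.3100.
m_1 = (0.70 + 0.45) / 0.3100 = 1.15 / 0.3100 ≈ 3.710.

m_1 = 3.710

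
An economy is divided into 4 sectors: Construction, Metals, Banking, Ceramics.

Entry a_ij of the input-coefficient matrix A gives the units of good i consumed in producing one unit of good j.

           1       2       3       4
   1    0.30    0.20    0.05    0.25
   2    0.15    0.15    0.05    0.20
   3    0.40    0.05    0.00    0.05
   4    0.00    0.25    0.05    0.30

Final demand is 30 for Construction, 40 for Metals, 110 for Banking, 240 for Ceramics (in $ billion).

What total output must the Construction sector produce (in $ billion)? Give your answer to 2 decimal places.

x_1 = 278.38

I − A =
  [   0.70    -0.20    -0.05    -0.25]
  [  -0.15     0.85    -0.05    -0.20]
  [  -0.40    -0.05     1.00    -0.05]
  [   0.00    -0.25    -0.05     0.70]
Compute the cofactors C_ij = (−1)^(i+j)·(3×3 minor ij) of I−A; the adjugate is their transpose:
adj(I−A) = Cᵀ =
  [ 0.540000   0.205000   0.050000   0.255000]
  [ 0.122625   0.469250   0.038625   0.180625]
  [ 0.225125   0.114250   0.351125   0.138125]
  [ 0.059875   0.175750   0.038875   0.541875]
det(I−A) = Σ_j (I−A)_1j·C_1j = (0.70)(0.540000) + (-0.20)(0.122625) + (-0.05)(0.225125) + (-0.25)(0.059875) = 0.32725
(I − A)⁻¹ = adj(I−A) / det(I−A) ≈
  [   1.6501     0.6264     0.1528     0.7792]
  [   0.3747     1.4339     0.1180     0.5519]
  [   0.6879     0.3491     1.0730     0.4221]
  [   0.1830     0.5371     0.1188     1.6558]
x = (I − A)⁻¹ d = adj(I−A)·d / det(I−A), with det(I−A) = 0.32725:
  x_1 = (0.540000·30 + 0.205000·40 + 0.050000·110 + 0.255000·240) / 0.32725 = 91.10 / 0.32725 ≈ 278.38
  x_2 = (0.122625·30 + 0.469250·40 + 0.038625·110 + 0.180625·240) / 0.32725 = 70.0475 / 0.32725 ≈ 214.05
  x_3 = (0.225125·30 + 0.114250·40 + 0.351125·110 + 0.138125·240) / 0.32725 = 83.0975 / 0.32725 ≈ 253.93
  x_4 = (0.059875·30 + 0.175750·40 + 0.038875·110 + 0.541875·240) / 0.32725 = 143.1525 / 0.32725 ≈ 437.44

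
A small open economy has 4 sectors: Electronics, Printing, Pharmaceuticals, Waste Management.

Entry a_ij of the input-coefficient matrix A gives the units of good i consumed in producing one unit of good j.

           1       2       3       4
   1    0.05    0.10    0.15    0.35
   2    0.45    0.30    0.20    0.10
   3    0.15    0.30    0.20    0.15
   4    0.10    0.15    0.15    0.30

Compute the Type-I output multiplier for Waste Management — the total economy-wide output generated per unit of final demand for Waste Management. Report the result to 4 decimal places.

I − A =
  [   0.95    -0.10    -0.15    -0.35]
  [  -0.45     0.70    -0.20    -0.10]
  [  -0.15    -0.30     0.80    -0.15]
  [  -0.10    -0.15    -0.15     0.70]
Compute the cofactors C_ij = (−1)^(i+j)·(3×3 minor ij) of I−A; the adjugate is their transpose:
adj(I−A) = Cᵀ =
  [ 0.313250   0.146375   0.134000   0.206250]
  [ 0.276125   0.456750   0.212625   0.248875]
  [ 0.189375   0.230250   0.370625   0.207000]
  [ 0.144500   0.168125   0.144125   0.400000]
det(I−A) = Σ_j (I−A)_1j·C_1j = (0.95)(0.313250) + (-0.10)(0.276125) + (-0.15)(0.189375) + (-0.35)(0.144500) = 0.19099375
(I − A)⁻¹ = adj(I−A) / det(I−A) ≈
  [   1.64011     0.76639     0.70159     1.07988]
  [   1.44573     2.39144     1.11326     1.30305]
  [   0.99152     1.20554     1.94051     1.08381]
  [   0.75657     0.88026     0.75461     2.09431]
The output multiplier for sector j is the column-j sum of the Leontief inverse (I − A)⁻¹ = adj(I−A) / det(I−A).
Column 4 of adj(I−A): (0.206250, 0.248875, 0.207000, 0.400000); det(I−A) = 0.19099375.
m_4 = (0.206250 + 0.248875 + 0.207000 + 0.400000) / 0.19099375 = 1.062125 / 0.19099375 ≈ 5.5610.

m_4 = 5.5610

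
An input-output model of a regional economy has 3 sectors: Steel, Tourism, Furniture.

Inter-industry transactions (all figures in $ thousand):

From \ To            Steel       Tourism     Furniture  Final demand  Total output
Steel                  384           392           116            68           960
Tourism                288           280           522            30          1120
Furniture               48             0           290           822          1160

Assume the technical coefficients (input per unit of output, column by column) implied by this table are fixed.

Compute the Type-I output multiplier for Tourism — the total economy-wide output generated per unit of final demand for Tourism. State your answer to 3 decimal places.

m_T = 2.934

Technical coefficients a_ij = z_ij / X_j:
  a_SS = 384/960 = 0.40, a_TS = 288/960 = 0.30, a_FS = 48/960 = 0.05
  a_ST = 392/1120 = 0.35, a_TT = 280/1120 = 0.25, a_FT = 0/1120 = 0.00
  a_SF = 116/1160 = 0.10, a_TF = 522/1160 = 0.45, a_FF = 290/1160 = 0.25
I − A =
  [   0.60    -0.35    -0.10]
  [  -0.30     0.75    -0.45]
  [  -0.05     0.00     0.75]
Cofactors of I−A, C_ij = (−1)^(i+j)·(minor ij) (rows/columns in the sector order above):
  C_11 = (0.75)(0.75) − (-0.45)(0.00) = 0.5625
  C_12 = −[(-0.30)(0.75) − (-0.45)(-0.05)] = 0.2475
  C_13 = (-0.30)(0.00) − (0.75)(-0.05) = 0.0375
  C_21 = −[(-0.35)(0.75) − (-0.10)(0.00)] = 0.2625
  C_22 = (0.60)(0.75) − (-0.10)(-0.05) = 0.4450
  C_23 = −[(0.60)(0.00) − (-0.35)(-0.05)] = 0.0175
  C_31 = (-0.35)(-0.45) − (-0.10)(0.75) = 0.2325
  C_32 = −[(0.60)(-0.45) − (-0.10)(-0.30)] = 0.3000
  C_33 = (0.60)(0.75) − (-0.35)(-0.30) = 0.3450
det(I−A) = Σ_j (I−A)_1j·C_1j = (0.60)(0.5625) + (-0.35)(0.2475) + (-0.10)(0.0375) = 0.247125
adj(I−A) = Cᵀ =
  [ 0.5625   0.2625   0.2325]
  [ 0.2475   0.4450   0.3000]
  [ 0.0375   0.0175   0.3450]
(I − A)⁻¹ = adj(I−A) / det(I−A) ≈
  [   2.2762     1.0622     0.9408]
  [   1.0015     1.8007     1.2140]
  [   0.1517     0.0708     1.3961]
The output multiplier for sector j is the column-j sum of the Leontief inverse (I − A)⁻¹ = adj(I−A) / det(I−A).
Column T of adj(I−A): (0.2625, 0.4450, 0.0175); det(I−A) = 0.247125.
m_T = (0.2625 + 0.4450 + 0.0175) / 0.247125 = 0.725 / 0.247125 ≈ 2.934.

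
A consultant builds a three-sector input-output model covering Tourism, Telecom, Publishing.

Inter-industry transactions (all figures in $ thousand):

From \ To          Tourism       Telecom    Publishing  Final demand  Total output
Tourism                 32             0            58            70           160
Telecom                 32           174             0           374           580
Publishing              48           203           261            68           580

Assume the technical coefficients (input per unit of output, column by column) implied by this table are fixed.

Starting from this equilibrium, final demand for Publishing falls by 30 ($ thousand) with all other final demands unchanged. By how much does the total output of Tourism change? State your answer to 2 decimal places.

Δx_1 = -7.50

Technical coefficients a_ij = z_ij / X_j:
  a_11 = 32/160 = 0.20, a_21 = 32/160 = 0.20, a_31 = 48/160 = 0.30
  a_12 = 0/580 = 0.00, a_22 = 174/580 = 0.30, a_32 = 203/580 = 0.35
  a_13 = 58/580 = 0.10, a_23 = 0/580 = 0.00, a_33 = 261/580 = 0.45
I − A =
  [   0.80     0.00    -0.10]
  [  -0.20     0.70     0.00]
  [  -0.30    -0.35     0.55]
Cofactors of I−A, C_ij = (−1)^(i+j)·(minor ij) (rows/columns in the sector order above):
  C_11 = (0.70)(0.55) − (0.00)(-0.35) = 0.3850
  C_12 = −[(-0.20)(0.55) − (0.00)(-0.30)] = 0.1100
  C_13 = (-0.20)(-0.35) − (0.70)(-0.30) = 0.2800
  C_21 = −[(0.00)(0.55) − (-0.10)(-0.35)] = 0.0350
  C_22 = (0.80)(0.55) − (-0.10)(-0.30) = 0.4100
  C_23 = −[(0.80)(-0.35) − (0.00)(-0.30)] = 0.2800
  C_31 = (0.00)(0.00) − (-0.10)(0.70) = 0.0700
  C_32 = −[(0.80)(0.00) − (-0.10)(-0.20)] = 0.0200
  C_33 = (0.80)(0.70) − (0.00)(-0.20) = 0.5600
det(I−A) = Σ_j (I−A)_1j·C_1j = (0.80)(0.3850) + (0.00)(0.1100) + (-0.10)(0.2800) = 0.2800
adj(I−A) = Cᵀ =
  [ 0.3850   0.0350   0.0700]
  [ 0.1100   0.4100   0.0200]
  [ 0.2800   0.2800   0.5600]
(I − A)⁻¹ = adj(I−A) / det(I−A) ≈
  [   1.3750     0.1250     0.2500]
  [   0.3929     1.4643     0.0714]
  [   1.0000     1.0000     2.0000]
Δx = (I − A)⁻¹ Δd with Δd having -30 in the Publishing component and 0 elsewhere.
So Δx_1 = L_13 · (-30), where L_13 = adj(I−A)_13 / det(I−A) = 0.0700 / 0.2800.
Δx_1 = 0.0700 × (-30) / 0.2800 = -2.10 / 0.2800 = -7.50.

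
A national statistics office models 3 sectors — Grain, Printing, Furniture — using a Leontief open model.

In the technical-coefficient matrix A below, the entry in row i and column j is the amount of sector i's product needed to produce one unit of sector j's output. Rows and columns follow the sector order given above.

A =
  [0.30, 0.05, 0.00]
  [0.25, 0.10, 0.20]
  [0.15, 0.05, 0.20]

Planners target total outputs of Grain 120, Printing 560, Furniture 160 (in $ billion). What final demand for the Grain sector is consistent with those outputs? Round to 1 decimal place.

d_G = 56.0

I − A =
  [   0.70    -0.05     0.00]
  [  -0.25     0.90    -0.20]
  [  -0.15    -0.05     0.80]
d = (I − A) x:
  d_G = (+0.70)·120 + (-0.05)·560 + (+0.00)·160 = 56.0
  d_P = (-0.25)·120 + (+0.90)·560 + (-0.20)·160 = 442.0
  d_F = (-0.15)·120 + (-0.05)·560 + (+0.80)·160 = 82.0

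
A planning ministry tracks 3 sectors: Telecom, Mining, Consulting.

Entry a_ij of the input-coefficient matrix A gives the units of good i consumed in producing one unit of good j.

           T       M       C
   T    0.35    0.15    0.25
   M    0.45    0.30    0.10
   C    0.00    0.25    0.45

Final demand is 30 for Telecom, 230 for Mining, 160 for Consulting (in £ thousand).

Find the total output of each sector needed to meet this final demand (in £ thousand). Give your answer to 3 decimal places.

I − A =
  [   0.65    -0.15    -0.25]
  [  -0.45     0.70    -0.10]
  [   0.00    -0.25     0.55]
Cofactors of I−A, C_ij = (−1)^(i+j)·(minor ij) (rows/columns in the sector order above):
  C_11 = (0.70)(0.55) − (-0.10)(-0.25) = 0.3600
  C_12 = −[(-0.45)(0.55) − (-0.10)(0.00)] = 0.2475
  C_13 = (-0.45)(-0.25) − (0.70)(0.00) = 0.1125
  C_21 = −[(-0.15)(0.55) − (-0.25)(-0.25)] = 0.1450
  C_22 = (0.65)(0.55) − (-0.25)(0.00) = 0.3575
  C_23 = −[(0.65)(-0.25) − (-0.15)(0.00)] = 0.1625
  C_31 = (-0.15)(-0.10) − (-0.25)(0.70) = 0.1900
  C_32 = −[(0.65)(-0.10) − (-0.25)(-0.45)] = 0.1775
  C_33 = (0.65)(0.70) − (-0.15)(-0.45) = 0.3875
det(I−A) = Σ_j (I−A)_1j·C_1j = (0.65)(0.3600) + (-0.15)(0.2475) + (-0.25)(0.1125) = 0.16875
adj(I−A) = Cᵀ =
  [ 0.3600   0.1450   0.1900]
  [ 0.2475   0.3575   0.1775]
  [ 0.1125   0.1625   0.3875]
(I − A)⁻¹ = adj(I−A) / det(I−A) ≈
  [   2.1333     0.8593     1.1259]
  [   1.4667     2.1185     1.0519]
  [   0.6667     0.9630     2.2963]
x = (I − A)⁻¹ d = adj(I−A)·d / det(I−A), with det(I−A) = 0.16875:
  x_T = (0.3600·30 + 0.1450·230 + 0.1900·160) / 0.16875 = 74.55 / 0.16875 ≈ 441.778
  x_M = (0.2475·30 + 0.3575·230 + 0.1775·160) / 0.16875 = 118.05 / 0.16875 ≈ 699.556
  x_C = (0.1125·30 + 0.1625·230 + 0.3875·160) / 0.16875 = 102.75 / 0.16875 ≈ 608.889

x_T = 441.778, x_M = 699.556, x_C = 608.889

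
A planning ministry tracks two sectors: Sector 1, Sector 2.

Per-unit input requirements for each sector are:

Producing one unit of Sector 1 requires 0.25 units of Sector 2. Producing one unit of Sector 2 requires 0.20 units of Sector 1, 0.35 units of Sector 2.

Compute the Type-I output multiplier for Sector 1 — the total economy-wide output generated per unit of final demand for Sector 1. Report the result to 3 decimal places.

m_1 = 1.500

I − A =
  [   1.00    -0.20]
  [  -0.25     0.65]
det(I−A) = (1.00)(0.65) − (-0.20)(-0.25) = 0.6000
adj(I−A) = [[0.65, 0.20], [0.25, 1.00]]
(I − A)⁻¹ = adj(I−A) / det(I−A) ≈
  [   1.0833     0.3333]
  [   0.4167     1.6667]
The output multiplier for sector j is the column-j sum of the Leontief inverse (I − A)⁻¹ = adj(I−A) / det(I−A).
Column 1 of adj(I−A): (0.65, 0.25); det(I−A) = 0.6000.
m_1 = (0.65 + 0.25) / 0.6000 = 0.90 / 0.6000 = 1.500.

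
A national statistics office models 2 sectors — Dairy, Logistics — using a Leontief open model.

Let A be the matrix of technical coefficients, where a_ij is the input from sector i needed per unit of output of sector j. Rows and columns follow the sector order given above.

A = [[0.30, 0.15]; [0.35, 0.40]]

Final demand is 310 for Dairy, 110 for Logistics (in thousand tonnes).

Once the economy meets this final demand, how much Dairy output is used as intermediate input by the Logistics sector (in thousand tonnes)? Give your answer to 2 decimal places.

I − A =
  [   0.70    -0.15]
  [  -0.35     0.60]
det(I−A) = (0.70)(0.60) − (-0.15)(-0.35) = 0.3675
adj(I−A) = [[0.60, 0.15], [0.35, 0.70]]
(I − A)⁻¹ = adj(I−A) / det(I−A) ≈
  [   1.6327     0.4082]
  [   0.9524     1.9048]
First solve x = (I − A)⁻¹ d = adj(I−A)·d / det(I−A); in particular x_2 = (0.35·310 + 0.70·110) / 0.3675 = 185.50 / 0.3675 ≈ 504.7619.
Intermediate flow from 1 to 2: z_12 = a_12 · x_2 = 0.15 × 185.50 / 0.3675 = 27.825 / 0.3675 ≈ 75.71.

z_12 = 75.71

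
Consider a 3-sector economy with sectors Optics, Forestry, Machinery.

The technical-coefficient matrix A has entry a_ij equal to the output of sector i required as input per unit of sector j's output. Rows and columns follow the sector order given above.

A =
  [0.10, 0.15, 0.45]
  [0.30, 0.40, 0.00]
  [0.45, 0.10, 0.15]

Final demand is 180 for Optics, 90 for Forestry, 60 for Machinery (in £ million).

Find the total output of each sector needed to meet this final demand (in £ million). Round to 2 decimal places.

I − A =
  [   0.90    -0.15    -0.45]
  [  -0.30     0.60     0.00]
  [  -0.45    -0.10     0.85]
Cofactors of I−A, C_ij = (−1)^(i+j)·(minor ij) (rows/columns in the sector order above):
  C_11 = (0.60)(0.85) − (0.00)(-0.10) = 0.5100
  C_12 = −[(-0.30)(0.85) − (0.00)(-0.45)] = 0.2550
  C_13 = (-0.30)(-0.10) − (0.60)(-0.45) = 0.3000
  C_21 = −[(-0.15)(0.85) − (-0.45)(-0.10)] = 0.1725
  C_22 = (0.90)(0.85) − (-0.45)(-0.45) = 0.5625
  C_23 = −[(0.90)(-0.10) − (-0.15)(-0.45)] = 0.1575
  C_31 = (-0.15)(0.00) − (-0.45)(0.60) = 0.2700
  C_32 = −[(0.90)(0.00) − (-0.45)(-0.30)] = 0.1350
  C_33 = (0.90)(0.60) − (-0.15)(-0.30) = 0.4950
det(I−A) = Σ_j (I−A)_1j·C_1j = (0.90)(0.5100) + (-0.15)(0.2550) + (-0.45)(0.3000) = 0.28575
adj(I−A) = Cᵀ =
  [ 0.5100   0.1725   0.2700]
  [ 0.2550   0.5625   0.1350]
  [ 0.3000   0.1575   0.4950]
(I − A)⁻¹ = adj(I−A) / det(I−A) ≈
  [   1.7848     0.6037     0.9449]
  [   0.8924     1.9685     0.4724]
  [   1.0499     0.5512     1.7323]
x = (I − A)⁻¹ d = adj(I−A)·d / det(I−A), with det(I−A) = 0.28575:
  x_1 = (0.5100·180 + 0.1725·90 + 0.2700·60) / 0.28575 = 123.525 / 0.28575 ≈ 432.28
  x_2 = (0.2550·180 + 0.5625·90 + 0.1350·60) / 0.28575 = 104.625 / 0.28575 ≈ 366.14
  x_3 = (0.3000·180 + 0.1575·90 + 0.4950·60) / 0.28575 = 97.875 / 0.28575 ≈ 342.52

x_1 = 432.28, x_2 = 366.14, x_3 = 342.52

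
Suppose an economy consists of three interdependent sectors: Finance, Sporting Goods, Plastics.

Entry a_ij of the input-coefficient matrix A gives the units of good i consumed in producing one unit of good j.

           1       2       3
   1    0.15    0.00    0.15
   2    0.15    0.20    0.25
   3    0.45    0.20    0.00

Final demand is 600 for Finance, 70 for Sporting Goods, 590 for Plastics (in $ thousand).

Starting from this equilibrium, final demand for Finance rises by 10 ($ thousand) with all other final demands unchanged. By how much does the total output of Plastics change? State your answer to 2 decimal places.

I − A =
  [   0.85     0.00    -0.15]
  [  -0.15     0.80    -0.25]
  [  -0.45    -0.20     1.00]
Cofactors of I−A, C_ij = (−1)^(i+j)·(minor ij) (rows/columns in the sector order above):
  C_11 = (0.80)(1.00) − (-0.25)(-0.20) = 0.7500
  C_12 = −[(-0.15)(1.00) − (-0.25)(-0.45)] = 0.2625
  C_13 = (-0.15)(-0.20) − (0.80)(-0.45) = 0.3900
  C_21 = −[(0.00)(1.00) − (-0.15)(-0.20)] = 0.0300
  C_22 = (0.85)(1.00) − (-0.15)(-0.45) = 0.7825
  C_23 = −[(0.85)(-0.20) − (0.00)(-0.45)] = 0.1700
  C_31 = (0.00)(-0.25) − (-0.15)(0.80) = 0.1200
  C_32 = −[(0.85)(-0.25) − (-0.15)(-0.15)] = 0.2350
  C_33 = (0.85)(0.80) − (0.00)(-0.15) = 0.6800
det(I−A) = Σ_j (I−A)_1j·C_1j = (0.85)(0.7500) + (0.00)(0.2625) + (-0.15)(0.3900) = 0.5790
adj(I−A) = Cᵀ =
  [ 0.7500   0.0300   0.1200]
  [ 0.2625   0.7825   0.2350]
  [ 0.3900   0.1700   0.6800]
(I − A)⁻¹ = adj(I−A) / det(I−A) ≈
  [   1.2953     0.0518     0.2073]
  [   0.4534     1.3515     0.4059]
  [   0.6736     0.2936     1.1744]
Δx = (I − A)⁻¹ Δd with Δd having +10 in the Finance component and 0 elsewhere.
So Δx_3 = L_31 · (+10), where L_31 = adj(I−A)_31 / det(I−A) = 0.3900 / 0.5790.
Δx_3 = 0.3900 × (+10) / 0.5790 = 3.90 / 0.5790 ≈ 6.74.

Δx_3 = 6.74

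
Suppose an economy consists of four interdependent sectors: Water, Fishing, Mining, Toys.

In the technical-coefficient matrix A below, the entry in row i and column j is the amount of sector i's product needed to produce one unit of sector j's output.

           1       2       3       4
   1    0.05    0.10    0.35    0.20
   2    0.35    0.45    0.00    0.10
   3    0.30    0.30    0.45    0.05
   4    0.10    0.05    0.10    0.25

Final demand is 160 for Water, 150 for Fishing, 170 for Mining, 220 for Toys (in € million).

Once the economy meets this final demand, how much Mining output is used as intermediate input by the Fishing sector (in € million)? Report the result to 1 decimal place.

z_32 = 298.2

I − A =
  [   0.95    -0.10    -0.35    -0.20]
  [  -0.35     0.55     0.00    -0.10]
  [  -0.30    -0.30     0.55    -0.05]
  [  -0.10    -0.05    -0.10     0.75]
Compute the cofactors C_ij = (−1)^(i+j)·(3×3 minor ij) of I−A; the adjugate is their transpose:
adj(I−A) = Cᵀ =
  [ 0.218375   0.131875   0.154625   0.086125]
  [ 0.151125   0.289625   0.111875   0.086375]
  [ 0.207625   0.236125   0.345375   0.109875]
  [ 0.066875   0.068375   0.074125   0.173625]
det(I−A) = Σ_j (I−A)_1j·C_1j = (0.95)(0.218375) + (-0.10)(0.151125) + (-0.35)(0.207625) + (-0.20)(0.066875) = 0.1063
(I − A)⁻¹ = adj(I−A) / det(I−A) ≈
  [   2.0543     1.2406     1.4546     0.8102]
  [   1.4217     2.7246     1.0524     0.8126]
  [   1.9532     2.2213     3.2491     1.0336]
  [   0.6291     0.6432     0.6973     1.6333]
First solve x = (I − A)⁻¹ d = adj(I−A)·d / det(I−A); in particular x_2 = (0.151125·160 + 0.289625·150 + 0.111875·170 + 0.086375·220) / 0.1063 = 105.645 / 0.1063 ≈ 993.838.
Intermediate flow from 3 to 2: z_32 = a_32 · x_2 = 0.30 × 105.645 / 0.1063 = 31.6935 / 0.1063 ≈ 298.2.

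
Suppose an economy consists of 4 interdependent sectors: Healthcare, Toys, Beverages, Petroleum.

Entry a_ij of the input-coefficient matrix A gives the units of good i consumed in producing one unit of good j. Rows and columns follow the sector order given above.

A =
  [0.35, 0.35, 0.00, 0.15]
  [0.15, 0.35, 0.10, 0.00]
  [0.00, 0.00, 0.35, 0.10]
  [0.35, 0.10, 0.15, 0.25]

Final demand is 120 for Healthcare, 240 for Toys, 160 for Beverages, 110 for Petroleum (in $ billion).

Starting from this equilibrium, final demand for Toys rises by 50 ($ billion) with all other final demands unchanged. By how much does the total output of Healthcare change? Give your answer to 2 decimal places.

Δx_1 = 58.65

I − A =
  [   0.65    -0.35     0.00    -0.15]
  [  -0.15     0.65    -0.10     0.00]
  [   0.00     0.00     0.65    -0.10]
  [  -0.35    -0.10    -0.15     0.75]
Compute the cofactors C_ij = (−1)^(i+j)·(3×3 minor ij) of I−A; the adjugate is their transpose:
adj(I−A) = Cᵀ =
  [ 0.306125   0.175125   0.042375   0.066875]
  [ 0.074375   0.273000   0.046875   0.021125]
  [ 0.024250   0.018750   0.241125   0.037000]
  [ 0.157625   0.121875   0.074250   0.240500]
det(I−A) = Σ_j (I−A)_1j·C_1j = (0.65)(0.306125) + (-0.35)(0.074375) + (0.00)(0.024250) + (-0.15)(0.157625) = 0.14930625
(I − A)⁻¹ = adj(I−A) / det(I−A) ≈
  [   2.0503     1.1729     0.2838     0.4479]
  [   0.4981     1.8285     0.3140     0.1415]
  [   0.1624     0.1256     1.6150     0.2478]
  [   1.0557     0.8163     0.4973     1.6108]
Δx = (I − A)⁻¹ Δd with Δd having +50 in the Toys component and 0 elsewhere.
So Δx_1 = L_12 · (+50), where L_12 = adj(I−A)_12 / det(I−A) = 0.175125 / 0.14930625.
Δx_1 = 0.175125 × (+50) / 0.14930625 = 8.75625 / 0.14930625 ≈ 58.65.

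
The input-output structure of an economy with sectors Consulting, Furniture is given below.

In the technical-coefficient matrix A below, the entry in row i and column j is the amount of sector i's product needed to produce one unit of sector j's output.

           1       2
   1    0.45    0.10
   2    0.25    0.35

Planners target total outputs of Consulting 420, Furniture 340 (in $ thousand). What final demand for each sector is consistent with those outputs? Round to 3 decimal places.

I − A =
  [   0.55    -0.10]
  [  -0.25     0.65]
d = (I − A) x:
  d_1 = (+0.55)·420 + (-0.10)·340 = 197.000
  d_2 = (-0.25)·420 + (+0.65)·340 = 116.000

d_1 = 197.000, d_2 = 116.000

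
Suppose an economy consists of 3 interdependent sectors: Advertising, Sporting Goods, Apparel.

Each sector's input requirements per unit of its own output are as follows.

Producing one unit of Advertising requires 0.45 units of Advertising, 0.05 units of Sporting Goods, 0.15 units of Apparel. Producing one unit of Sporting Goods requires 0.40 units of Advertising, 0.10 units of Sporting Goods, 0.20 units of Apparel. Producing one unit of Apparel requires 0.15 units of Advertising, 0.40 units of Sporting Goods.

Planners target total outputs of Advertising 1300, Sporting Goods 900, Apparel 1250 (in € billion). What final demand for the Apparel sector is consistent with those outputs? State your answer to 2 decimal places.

d_3 = 875.00

I − A =
  [   0.55    -0.40    -0.15]
  [  -0.05     0.90    -0.40]
  [  -0.15    -0.20     1.00]
d = (I − A) x:
  d_1 = (+0.55)·1300 + (-0.40)·900 + (-0.15)·1250 = 167.50
  d_2 = (-0.05)·1300 + (+0.90)·900 + (-0.40)·1250 = 245.00
  d_3 = (-0.15)·1300 + (-0.20)·900 + (+1.00)·1250 = 875.00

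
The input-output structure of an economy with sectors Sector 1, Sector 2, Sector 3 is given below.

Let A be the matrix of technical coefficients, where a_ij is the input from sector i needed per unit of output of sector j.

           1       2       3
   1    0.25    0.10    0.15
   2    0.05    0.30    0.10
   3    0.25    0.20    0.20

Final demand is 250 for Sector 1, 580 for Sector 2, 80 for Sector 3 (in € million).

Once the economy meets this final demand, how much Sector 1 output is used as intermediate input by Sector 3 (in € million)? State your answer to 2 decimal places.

I − A =
  [   0.75    -0.10    -0.15]
  [  -0.05     0.70    -0.10]
  [  -0.25    -0.20     0.80]
Cofactors of I−A, C_ij = (−1)^(i+j)·(minor ij) (rows/columns in the sector order above):
  C_11 = (0.70)(0.80) − (-0.10)(-0.20) = 0.5400
  C_12 = −[(-0.05)(0.80) − (-0.10)(-0.25)] = 0.0650
  C_13 = (-0.05)(-0.20) − (0.70)(-0.25) = 0.1850
  C_21 = −[(-0.10)(0.80) − (-0.15)(-0.20)] = 0.1100
  C_22 = (0.75)(0.80) − (-0.15)(-0.25) = 0.5625
  C_23 = −[(0.75)(-0.20) − (-0.10)(-0.25)] = 0.1750
  C_31 = (-0.10)(-0.10) − (-0.15)(0.70) = 0.1150
  C_32 = −[(0.75)(-0.10) − (-0.15)(-0.05)] = 0.0825
  C_33 = (0.75)(0.70) − (-0.10)(-0.05) = 0.5200
det(I−A) = Σ_j (I−A)_1j·C_1j = (0.75)(0.5400) + (-0.10)(0.0650) + (-0.15)(0.1850) = 0.37075
adj(I−A) = Cᵀ =
  [ 0.5400   0.1100   0.1150]
  [ 0.0650   0.5625   0.0825]
  [ 0.1850   0.1750   0.5200]
(I − A)⁻¹ = adj(I−A) / det(I−A) ≈
  [   1.4565     0.2967     0.3102]
  [   0.1753     1.5172     0.2225]
  [   0.4990     0.4720     1.4026]
First solve x = (I − A)⁻¹ d = adj(I−A)·d / det(I−A); in particular x_3 = (0.1850·250 + 0.1750·580 + 0.5200·80) / 0.37075 = 189.35 / 0.37075 ≈ 510.7215.
Intermediate flow from 1 to 3: z_13 = a_13 · x_3 = 0.15 × 189.35 / 0.37075 = 28.4025 / 0.37075 ≈ 76.61.

z_13 = 76.61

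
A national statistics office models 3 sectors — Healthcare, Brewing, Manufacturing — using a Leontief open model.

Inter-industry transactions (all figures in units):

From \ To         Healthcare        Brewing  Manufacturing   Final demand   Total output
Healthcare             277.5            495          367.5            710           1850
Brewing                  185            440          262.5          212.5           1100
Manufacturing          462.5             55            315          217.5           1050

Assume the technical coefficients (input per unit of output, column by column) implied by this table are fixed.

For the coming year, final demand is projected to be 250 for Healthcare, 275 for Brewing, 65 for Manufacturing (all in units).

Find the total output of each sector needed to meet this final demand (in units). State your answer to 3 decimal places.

Technical coefficients a_ij = z_ij / X_j:
  a_11 = 277.5/1850 = 0.15, a_21 = 185/1850 = 0.10, a_31 = 462.5/1850 = 0.25
  a_12 = 495/1100 = 0.45, a_22 = 440/1100 = 0.40, a_32 = 55/1100 = 0.05
  a_13 = 367.5/1050 = 0.35, a_23 = 262.5/1050 = 0.25, a_33 = 315/1050 = 0.30
I − A =
  [   0.85    -0.45    -0.35]
  [  -0.10     0.60    -0.25]
  [  -0.25    -0.05     0.70]
Cofactors of I−A, C_ij = (−1)^(i+j)·(minor ij) (rows/columns in the sector order above):
  C_11 = (0.60)(0.70) − (-0.25)(-0.05) = 0.4075
  C_12 = −[(-0.10)(0.70) − (-0.25)(-0.25)] = 0.1325
  C_13 = (-0.10)(-0.05) − (0.60)(-0.25) = 0.1550
  C_21 = −[(-0.45)(0.70) − (-0.35)(-0.05)] = 0.3325
  C_22 = (0.85)(0.70) − (-0.35)(-0.25) = 0.5075
  C_23 = −[(0.85)(-0.05) − (-0.45)(-0.25)] = 0.1550
  C_31 = (-0.45)(-0.25) − (-0.35)(0.60) = 0.3225
  C_32 = −[(0.85)(-0.25) − (-0.35)(-0.10)] = 0.2475
  C_33 = (0.85)(0.60) − (-0.45)(-0.10) = 0.4650
det(I−A) = Σ_j (I−A)_1j·C_1j = (0.85)(0.4075) + (-0.45)(0.1325) + (-0.35)(0.1550) = 0.2325
adj(I−A) = Cᵀ =
  [ 0.4075   0.3325   0.3225]
  [ 0.1325   0.5075   0.2475]
  [ 0.1550   0.1550   0.4650]
(I − A)⁻¹ = adj(I−A) / det(I−A) ≈
  [   1.7527     1.4301     1.3871]
  [   0.5699     2.1828     1.0645]
  [   0.6667     0.6667     2.0000]
x = (I − A)⁻¹ d = adj(I−A)·d / det(I−A), with det(I−A) = 0.2325:
  x_1 = (0.4075·250 + 0.3325·275 + 0.3225·65) / 0.2325 = 214.275 / 0.2325 ≈ 921.613
  x_2 = (0.1325·250 + 0.5075·275 + 0.2475·65) / 0.2325 = 188.775 / 0.2325 ≈ 811.935
  x_3 = (0.1550·250 + 0.1550·275 + 0.4650·65) / 0.2325 = 111.60 / 0.2325 = 480.000

x_1 = 921.613, x_2 = 811.935, x_3 = 480.000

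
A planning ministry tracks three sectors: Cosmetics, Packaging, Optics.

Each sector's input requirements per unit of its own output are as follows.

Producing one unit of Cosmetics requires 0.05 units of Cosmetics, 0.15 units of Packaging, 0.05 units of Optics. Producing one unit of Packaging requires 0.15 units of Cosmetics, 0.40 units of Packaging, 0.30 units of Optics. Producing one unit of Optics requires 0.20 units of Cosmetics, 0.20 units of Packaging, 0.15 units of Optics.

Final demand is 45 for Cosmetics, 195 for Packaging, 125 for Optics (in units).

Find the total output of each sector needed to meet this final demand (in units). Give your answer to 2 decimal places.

x_C = 192.82, x_P = 482.81, x_O = 328.80

I − A =
  [   0.95    -0.15    -0.20]
  [  -0.15     0.60    -0.20]
  [  -0.05    -0.30     0.85]
Cofactors of I−A, C_ij = (−1)^(i+j)·(minor ij) (rows/columns in the sector order above):
  C_11 = (0.60)(0.85) − (-0.20)(-0.30) = 0.4500
  C_12 = −[(-0.15)(0.85) − (-0.20)(-0.05)] = 0.1375
  C_13 = (-0.15)(-0.30) − (0.60)(-0.05) = 0.0750
  C_21 = −[(-0.15)(0.85) − (-0.20)(-0.30)] = 0.1875
  C_22 = (0.95)(0.85) − (-0.20)(-0.05) = 0.7975
  C_23 = −[(0.95)(-0.30) − (-0.15)(-0.05)] = 0.2925
  C_31 = (-0.15)(-0.20) − (-0.20)(0.60) = 0.1500
  C_32 = −[(0.95)(-0.20) − (-0.20)(-0.15)] = 0.2200
  C_33 = (0.95)(0.60) − (-0.15)(-0.15) = 0.5475
det(I−A) = Σ_j (I−A)_1j·C_1j = (0.95)(0.4500) + (-0.15)(0.1375) + (-0.20)(0.0750) = 0.391875
adj(I−A) = Cᵀ =
  [ 0.4500   0.1875   0.1500]
  [ 0.1375   0.7975   0.2200]
  [ 0.0750   0.2925   0.5475]
(I − A)⁻¹ = adj(I−A) / det(I−A) ≈
  [   1.1483     0.4785     0.3828]
  [   0.3509     2.0351     0.5614]
  [   0.1914     0.7464     1.3971]
x = (I − A)⁻¹ d = adj(I−A)·d / det(I−A), with det(I−A) = 0.391875:
  x_C = (0.4500·45 + 0.1875·195 + 0.1500·125) / 0.391875 = 75.5625 / 0.391875 ≈ 192.82
  x_P = (0.1375·45 + 0.7975·195 + 0.2200·125) / 0.391875 = 189.20 / 0.391875 ≈ 482.81
  x_O = (0.0750·45 + 0.2925·195 + 0.5475·125) / 0.391875 = 128.85 / 0.391875 ≈ 328.80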